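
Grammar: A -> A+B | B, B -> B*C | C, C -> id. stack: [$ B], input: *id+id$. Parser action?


shift '*' to continue B -> B*C
Action: shift


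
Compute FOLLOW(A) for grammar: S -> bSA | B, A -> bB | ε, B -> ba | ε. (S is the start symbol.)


$ ∈ FOLLOW(S). For each A -> αBβ: add FIRST(β)\{ε} to FOLLOW(B); if β nullable, add FOLLOW(A).
FOLLOW(A) = {$, b}


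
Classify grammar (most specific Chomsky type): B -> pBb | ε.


Single nonterminal LHS, but p^n b^n is not regular
Classification: Type 2 (Context-Free)


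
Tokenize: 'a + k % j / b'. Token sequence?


Scan left to right, longest-match per lexeme
Tokens: ID(a), OP(+), ID(k), OP(%), ID(j), OP(/), ID(b)


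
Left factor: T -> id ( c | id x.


Common prefix: 'id'
Factored: T -> id T', T' -> ( c | x


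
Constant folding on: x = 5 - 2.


5 - 2 = 3 at compile time
Optimized: x = 3


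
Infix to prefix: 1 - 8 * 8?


'*' binds tighter: tree is (- 1 (* 8 8))
Prefix: - 1 * 8 8


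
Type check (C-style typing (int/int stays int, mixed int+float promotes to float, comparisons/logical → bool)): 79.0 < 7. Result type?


Operand types: float < int
Rule: comparison yields bool
Result type: bool


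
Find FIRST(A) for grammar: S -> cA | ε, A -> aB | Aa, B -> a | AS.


Per alternative of A: FIRST(aB) = {a}; FIRST(Aa) = {a}
FIRST(A) = {a}


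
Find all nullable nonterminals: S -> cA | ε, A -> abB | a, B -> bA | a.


A nonterminal is nullable iff some alternative derives ε (directly, or every symbol in it is nullable)
Nullable: {S}


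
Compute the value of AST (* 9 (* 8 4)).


Evaluate inner: (* 8 4) = 32
Evaluate root: (* 9 32) = 288
Result: 288


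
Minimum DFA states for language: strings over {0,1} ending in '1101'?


Track the longest suffix of input matching a prefix of '1101': 5 classes (prefixes of length 0..4)
Minimal DFA: 5 states


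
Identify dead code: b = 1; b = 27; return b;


first assignment to b is overwritten before any read
Dead: 'b = 1'


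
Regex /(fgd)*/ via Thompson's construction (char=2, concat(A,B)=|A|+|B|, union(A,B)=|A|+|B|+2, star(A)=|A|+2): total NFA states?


Syntax tree has 3 char leaf(s), 0 union(s), 1 star(s)
chars contribute 3×2 = 6; each union adds +2; each star adds +2
Total: 6 + 0 + 2 = 8 states


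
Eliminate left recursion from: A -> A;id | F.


Left-recursive alternatives: A;id; non-recursive: F
Introduce A': A -> FA', A' -> ;idA' | ε


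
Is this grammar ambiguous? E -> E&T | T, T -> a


precedence layered via separate nonterminal T: deterministic
Unambiguous


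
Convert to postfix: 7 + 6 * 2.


* has higher precedence, evaluate 6*2 first
Postfix: 7 6 2 * +


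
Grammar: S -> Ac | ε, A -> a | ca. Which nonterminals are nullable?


A nonterminal is nullable iff some alternative derives ε (directly, or every symbol in it is nullable)
Nullable: {S}


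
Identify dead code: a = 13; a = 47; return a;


first assignment to a is overwritten before any read
Dead: 'a = 13'


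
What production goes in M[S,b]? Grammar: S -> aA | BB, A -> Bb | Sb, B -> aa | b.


For [S, b]: 'b' ∈ FIRST(BB)
Entry: S -> BB


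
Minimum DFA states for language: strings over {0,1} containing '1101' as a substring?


KMP-style automaton: 4 progress states + 1 absorbing accept = 5
Minimal DFA: 5 states


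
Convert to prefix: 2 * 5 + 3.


left-to-right (same/higher precedence on left): tree is (+ (* 2 5) 3)
Prefix: + * 2 5 3


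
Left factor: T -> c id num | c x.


Common prefix: 'c'
Factored: T -> c T', T' -> id num | x


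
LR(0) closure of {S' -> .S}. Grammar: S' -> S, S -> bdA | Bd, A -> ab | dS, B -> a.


Start: S' -> .S
For each item with dot before a nonterminal B, add B -> .γ for every B-production
Closure: [S' -> .S, S -> .bdA, S -> .Bd, B -> .a]


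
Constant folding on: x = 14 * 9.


14 * 9 = 126 at compile time
Optimized: x = 126


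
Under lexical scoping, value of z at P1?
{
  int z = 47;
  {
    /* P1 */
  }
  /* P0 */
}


P1's block does not declare z; resolves to the enclosing declaration at depth 0
z = 47


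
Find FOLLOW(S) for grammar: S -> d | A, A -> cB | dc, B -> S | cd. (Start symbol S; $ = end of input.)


$ ∈ FOLLOW(S). For each A -> αBβ: add FIRST(β)\{ε} to FOLLOW(B); if β nullable, add FOLLOW(A).
FOLLOW(S) = {$}


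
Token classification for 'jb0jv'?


Pattern: letter/underscore followed by alphanumerics, not a keyword
Type: IDENTIFIER


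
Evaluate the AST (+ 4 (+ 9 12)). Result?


Evaluate inner: (+ 9 12) = 21
Evaluate root: (+ 4 21) = 25
Result: 25


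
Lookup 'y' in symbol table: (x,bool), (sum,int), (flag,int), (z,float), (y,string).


Lookup 'y' → type string


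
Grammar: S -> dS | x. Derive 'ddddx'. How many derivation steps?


Derivation: S => dS => ddS => dddS => ddddS => ddddx
Steps: 5


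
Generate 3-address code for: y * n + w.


Break into single-operator statements:
t1 = y * n
t2 = t1 + w


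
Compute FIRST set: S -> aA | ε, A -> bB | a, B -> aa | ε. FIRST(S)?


Per alternative of S: FIRST(aA) = {a}; FIRST(ε) = {ε}
FIRST(S) = {a, ε}


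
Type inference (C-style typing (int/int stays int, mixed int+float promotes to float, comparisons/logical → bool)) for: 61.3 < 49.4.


Operand types: float < float
Rule: comparison yields bool
Result type: bool


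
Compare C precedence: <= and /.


'/' is multiplicative (level 10); '<=' is relational (level 7)
Higher level binds tighter
'/' has higher precedence than '<='


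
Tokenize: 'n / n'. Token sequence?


Scan left to right, longest-match per lexeme
Tokens: ID(n), OP(/), ID(n)


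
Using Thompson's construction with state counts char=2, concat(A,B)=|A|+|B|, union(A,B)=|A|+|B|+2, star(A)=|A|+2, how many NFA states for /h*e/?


Syntax tree has 2 char leaf(s), 0 union(s), 1 star(s)
chars contribute 2×2 = 4; each union adds +2; each star adds +2
Total: 4 + 0 + 2 = 6 states


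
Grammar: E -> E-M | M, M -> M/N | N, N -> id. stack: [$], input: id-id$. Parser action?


no handle on stack; shift 'id'
Action: shift


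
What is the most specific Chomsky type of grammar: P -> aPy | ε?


Single nonterminal LHS, but a^n y^n is not regular
Classification: Type 2 (Context-Free)


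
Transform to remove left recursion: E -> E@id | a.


Left-recursive alternatives: E@id; non-recursive: a
Introduce E': E -> aE', E' -> @idE' | ε


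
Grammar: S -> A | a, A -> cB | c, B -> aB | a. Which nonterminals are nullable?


A nonterminal is nullable iff some alternative derives ε (directly, or every symbol in it is nullable)
Nullable: {}


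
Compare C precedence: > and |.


'>' is relational (level 7); '|' is bitwise OR (level 3)
Higher level binds tighter
'>' has higher precedence than '|'


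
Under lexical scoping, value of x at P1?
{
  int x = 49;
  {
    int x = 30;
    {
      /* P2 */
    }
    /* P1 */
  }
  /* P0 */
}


x declared in the same block as P1
x = 30


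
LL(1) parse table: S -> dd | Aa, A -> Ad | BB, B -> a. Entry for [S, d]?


For [S, d]: 'd' ∈ FIRST(dd)
Entry: S -> dd


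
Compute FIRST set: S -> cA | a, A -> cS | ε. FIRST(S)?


Per alternative of S: FIRST(cA) = {c}; FIRST(a) = {a}
FIRST(S) = {a, c}


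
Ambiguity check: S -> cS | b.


right-linear, alternatives start with distinct terminals 'c' vs 'b': unique leftmost derivation
Unambiguous


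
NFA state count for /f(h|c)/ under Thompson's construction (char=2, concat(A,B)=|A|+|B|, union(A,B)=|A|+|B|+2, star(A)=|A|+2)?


Syntax tree has 3 char leaf(s), 1 union(s), 0 star(s)
chars contribute 3×2 = 6; each union adds +2; each star adds +2
Total: 6 + 2 + 0 = 8 states


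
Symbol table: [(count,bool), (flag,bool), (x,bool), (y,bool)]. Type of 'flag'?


Lookup 'flag' → type bool


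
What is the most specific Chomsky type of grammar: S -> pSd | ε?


Single nonterminal LHS, but p^n d^n is not regular
Classification: Type 2 (Context-Free)


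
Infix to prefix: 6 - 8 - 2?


left-to-right (same/higher precedence on left): tree is (- (- 6 8) 2)
Prefix: - - 6 8 2


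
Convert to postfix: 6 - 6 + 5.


Left to right (same or higher precedence on left)
Postfix: 6 6 - 5 +


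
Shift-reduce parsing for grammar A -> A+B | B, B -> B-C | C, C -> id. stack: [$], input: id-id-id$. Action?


no handle on stack; shift 'id'
Action: shift


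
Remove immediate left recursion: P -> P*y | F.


Left-recursive alternatives: P*y; non-recursive: F
Introduce P': P -> FP', P' -> *yP' | ε


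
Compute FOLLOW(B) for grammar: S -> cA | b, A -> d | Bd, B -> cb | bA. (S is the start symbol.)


$ ∈ FOLLOW(S). For each A -> αBβ: add FIRST(β)\{ε} to FOLLOW(B); if β nullable, add FOLLOW(A).
FOLLOW(B) = {d}


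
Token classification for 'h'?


Pattern: letter/underscore followed by alphanumerics, not a keyword
Type: IDENTIFIER


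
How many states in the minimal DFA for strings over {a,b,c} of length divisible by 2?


Track length mod 2: states 0..1, accept at 0
Minimal DFA: 2 states


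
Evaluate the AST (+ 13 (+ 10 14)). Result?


Evaluate inner: (+ 10 14) = 24
Evaluate root: (+ 13 24) = 37
Result: 37


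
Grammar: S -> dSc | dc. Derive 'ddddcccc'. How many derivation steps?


Derivation: S => dSc => ddScc => dddSccc => ddddcccc
Steps: 4


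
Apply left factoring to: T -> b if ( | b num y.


Common prefix: 'b'
Factored: T -> b T', T' -> if ( | num y


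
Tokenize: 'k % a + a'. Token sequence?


Scan left to right, longest-match per lexeme
Tokens: ID(k), OP(%), ID(a), OP(+), ID(a)


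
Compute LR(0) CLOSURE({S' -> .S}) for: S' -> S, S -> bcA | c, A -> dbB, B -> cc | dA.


Start: S' -> .S
For each item with dot before a nonterminal B, add B -> .γ for every B-production
Closure: [S' -> .S, S -> .bcA, S -> .c]


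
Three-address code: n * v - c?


Break into single-operator statements:
t1 = n * v
t2 = t1 - c


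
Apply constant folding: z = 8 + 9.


8 + 9 = 17 at compile time
Optimized: z = 17


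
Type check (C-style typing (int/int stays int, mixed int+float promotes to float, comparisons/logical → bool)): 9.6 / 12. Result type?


Operand types: float / int
Rule: mixed int/float promotes to float; int/int stays int
Result type: float


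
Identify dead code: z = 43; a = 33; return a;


z is assigned but never read
Dead: 'z = 43'


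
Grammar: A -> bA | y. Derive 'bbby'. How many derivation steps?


Derivation: A => bA => bbA => bbbA => bbby
Steps: 4


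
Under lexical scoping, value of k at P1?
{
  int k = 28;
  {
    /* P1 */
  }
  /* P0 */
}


P1's block does not declare k; resolves to the enclosing declaration at depth 0
k = 28


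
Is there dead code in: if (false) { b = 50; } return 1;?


condition is constant false, so the whole block is unreachable
Dead: 'if (false) { b = 50; }'


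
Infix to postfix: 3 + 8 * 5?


* has higher precedence, evaluate 8*5 first
Postfix: 3 8 5 * +


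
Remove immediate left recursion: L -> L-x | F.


Left-recursive alternatives: L-x; non-recursive: F
Introduce L': L -> FL', L' -> -xL' | ε


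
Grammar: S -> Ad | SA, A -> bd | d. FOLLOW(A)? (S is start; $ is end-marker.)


$ ∈ FOLLOW(S). For each A -> αBβ: add FIRST(β)\{ε} to FOLLOW(B); if β nullable, add FOLLOW(A).
FOLLOW(A) = {$, b, d}


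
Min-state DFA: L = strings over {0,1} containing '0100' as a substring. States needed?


KMP-style automaton: 4 progress states + 1 absorbing accept = 5
Minimal DFA: 5 states


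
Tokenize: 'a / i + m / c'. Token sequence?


Scan left to right, longest-match per lexeme
Tokens: ID(a), OP(/), ID(i), OP(+), ID(m), OP(/), ID(c)


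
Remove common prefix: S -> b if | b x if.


Common prefix: 'b'
Factored: S -> b S', S' -> if | x if


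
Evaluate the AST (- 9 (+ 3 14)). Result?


Evaluate inner: (+ 3 14) = 17
Evaluate root: (- 9 17) = -8
Result: -8


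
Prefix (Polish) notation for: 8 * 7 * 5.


left-to-right (same/higher precedence on left): tree is (* (* 8 7) 5)
Prefix: * * 8 7 5


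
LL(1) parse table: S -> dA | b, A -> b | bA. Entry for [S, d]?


For [S, d]: 'd' ∈ FIRST(dA)
Entry: S -> dA


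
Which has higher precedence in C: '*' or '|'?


'*' is multiplicative (level 10); '|' is bitwise OR (level 3)
Higher level binds tighter
'*' has higher precedence than '|'


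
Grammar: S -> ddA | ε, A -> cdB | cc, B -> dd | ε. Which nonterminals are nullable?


A nonterminal is nullable iff some alternative derives ε (directly, or every symbol in it is nullable)
Nullable: {B, S}


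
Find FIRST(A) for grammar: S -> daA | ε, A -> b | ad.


Per alternative of A: FIRST(b) = {b}; FIRST(ad) = {a}
FIRST(A) = {a, b}


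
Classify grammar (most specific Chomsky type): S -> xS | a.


Right-linear: every RHS is a terminal or a terminal followed by one nonterminal
Classification: Type 3 (Regular)


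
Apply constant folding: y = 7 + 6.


7 + 6 = 13 at compile time
Optimized: y = 13


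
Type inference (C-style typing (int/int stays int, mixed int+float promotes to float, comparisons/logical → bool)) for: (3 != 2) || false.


Operand types: bool || bool
Rule: logical operators take bool operands and yield bool
Result type: bool


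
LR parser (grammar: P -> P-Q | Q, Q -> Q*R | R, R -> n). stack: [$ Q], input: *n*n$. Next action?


shift '*' to continue Q -> Q*R
Action: shift


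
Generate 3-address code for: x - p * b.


Break into single-operator statements:
t1 = p * b
t2 = x - t1


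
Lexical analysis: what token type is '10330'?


Pattern: digits only
Type: INTEGER_LITERAL


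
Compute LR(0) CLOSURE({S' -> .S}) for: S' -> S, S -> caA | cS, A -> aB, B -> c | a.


Start: S' -> .S
For each item with dot before a nonterminal B, add B -> .γ for every B-production
Closure: [S' -> .S, S -> .caA, S -> .cS]


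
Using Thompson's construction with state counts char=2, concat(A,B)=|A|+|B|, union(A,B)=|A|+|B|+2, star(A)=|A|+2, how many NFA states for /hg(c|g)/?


Syntax tree has 4 char leaf(s), 1 union(s), 0 star(s)
chars contribute 4×2 = 8; each union adds +2; each star adds +2
Total: 8 + 2 + 0 = 10 states


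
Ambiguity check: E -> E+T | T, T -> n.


precedence layered via separate nonterminal T: deterministic
Unambiguous


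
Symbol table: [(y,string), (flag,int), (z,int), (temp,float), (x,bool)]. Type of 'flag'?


Lookup 'flag' → type int


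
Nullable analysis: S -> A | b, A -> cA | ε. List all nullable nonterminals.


A nonterminal is nullable iff some alternative derives ε (directly, or every symbol in it is nullable)
Nullable: {A, S}


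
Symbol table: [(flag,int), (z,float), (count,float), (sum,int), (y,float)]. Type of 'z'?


Lookup 'z' → type float


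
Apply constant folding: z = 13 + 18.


13 + 18 = 31 at compile time
Optimized: z = 31


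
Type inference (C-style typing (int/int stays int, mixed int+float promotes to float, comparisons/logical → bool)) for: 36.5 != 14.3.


Operand types: float != float
Rule: comparison yields bool
Result type: bool


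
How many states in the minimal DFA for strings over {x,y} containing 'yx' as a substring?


KMP-style automaton: 2 progress states + 1 absorbing accept = 3
Minimal DFA: 3 states


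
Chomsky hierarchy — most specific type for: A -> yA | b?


Right-linear: every RHS is a terminal or a terminal followed by one nonterminal
Classification: Type 3 (Regular)


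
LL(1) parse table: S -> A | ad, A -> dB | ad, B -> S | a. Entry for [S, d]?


For [S, d]: 'd' ∈ FIRST(A)
Entry: S -> A


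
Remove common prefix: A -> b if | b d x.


Common prefix: 'b'
Factored: A -> b A', A' -> if | d x


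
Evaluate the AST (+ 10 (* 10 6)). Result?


Evaluate inner: (* 10 6) = 60
Evaluate root: (+ 10 60) = 70
Result: 70


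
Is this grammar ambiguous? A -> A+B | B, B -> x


precedence layered via separate nonterminal B: deterministic
Unambiguous


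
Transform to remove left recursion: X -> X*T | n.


Left-recursive alternatives: X*T; non-recursive: n
Introduce X': X -> nX', X' -> *TX' | ε


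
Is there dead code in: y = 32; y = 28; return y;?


first assignment to y is overwritten before any read
Dead: 'y = 32'


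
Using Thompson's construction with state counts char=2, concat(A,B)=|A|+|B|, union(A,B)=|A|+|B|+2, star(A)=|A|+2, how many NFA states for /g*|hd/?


Syntax tree has 3 char leaf(s), 1 union(s), 1 star(s)
chars contribute 3×2 = 6; each union adds +2; each star adds +2
Total: 6 + 2 + 2 = 10 states


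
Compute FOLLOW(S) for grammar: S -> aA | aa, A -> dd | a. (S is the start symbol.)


$ ∈ FOLLOW(S). For each A -> αBβ: add FIRST(β)\{ε} to FOLLOW(B); if β nullable, add FOLLOW(A).
FOLLOW(S) = {$}


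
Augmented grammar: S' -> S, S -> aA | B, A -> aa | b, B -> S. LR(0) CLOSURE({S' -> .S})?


Start: S' -> .S
For each item with dot before a nonterminal B, add B -> .γ for every B-production
Closure: [S' -> .S, S -> .aA, S -> .B, B -> .S]


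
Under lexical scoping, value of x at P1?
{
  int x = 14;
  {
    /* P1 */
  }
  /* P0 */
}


P1's block does not declare x; resolves to the enclosing declaration at depth 0
x = 14


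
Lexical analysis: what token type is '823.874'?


Pattern: digits with a decimal point
Type: FLOAT_LITERAL


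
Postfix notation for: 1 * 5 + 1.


Left to right (same or higher precedence on left)
Postfix: 1 5 * 1 +


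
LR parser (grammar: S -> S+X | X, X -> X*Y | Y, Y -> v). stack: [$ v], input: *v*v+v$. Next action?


'v' on top is the handle for Y -> v
Action: reduce (Y -> v)


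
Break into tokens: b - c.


Scan left to right, longest-match per lexeme
Tokens: ID(b), OP(-), ID(c)


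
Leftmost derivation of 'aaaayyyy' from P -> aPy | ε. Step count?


Derivation: P => aPy => aaPyy => aaaPyyy => aaaaPyyyy => aaaayyyy
Steps: 5


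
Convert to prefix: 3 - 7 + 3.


left-to-right (same/higher precedence on left): tree is (+ (- 3 7) 3)
Prefix: + - 3 7 3


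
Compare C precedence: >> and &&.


'>>' is shift (level 8); '&&' is logical AND (level 2)
Higher level binds tighter
'>>' has higher precedence than '&&'


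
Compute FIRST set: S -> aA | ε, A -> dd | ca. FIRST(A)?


Per alternative of A: FIRST(dd) = {d}; FIRST(ca) = {c}
FIRST(A) = {c, d}


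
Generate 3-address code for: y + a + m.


Break into single-operator statements:
t1 = y + a
t2 = t1 + m


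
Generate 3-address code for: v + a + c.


Break into single-operator statements:
t1 = v + a
t2 = t1 + c


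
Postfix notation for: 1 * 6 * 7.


Left to right (same or higher precedence on left)
Postfix: 1 6 * 7 *


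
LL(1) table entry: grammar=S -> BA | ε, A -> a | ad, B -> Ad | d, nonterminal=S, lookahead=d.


For [S, d]: 'd' ∈ FIRST(BA)
Entry: S -> BA


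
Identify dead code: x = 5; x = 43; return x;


first assignment to x is overwritten before any read
Dead: 'x = 5'


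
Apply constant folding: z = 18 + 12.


18 + 12 = 30 at compile time
Optimized: z = 30


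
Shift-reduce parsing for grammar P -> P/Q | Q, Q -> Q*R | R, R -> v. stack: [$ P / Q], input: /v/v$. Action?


handle 'P/Q' on top; lookahead ∈ FOLLOW(P) = {/, $}
Action: reduce (P -> P/Q)


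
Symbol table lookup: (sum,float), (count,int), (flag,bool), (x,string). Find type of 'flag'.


Lookup 'flag' → type bool


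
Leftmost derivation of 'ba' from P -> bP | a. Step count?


Derivation: P => bP => ba
Steps: 2


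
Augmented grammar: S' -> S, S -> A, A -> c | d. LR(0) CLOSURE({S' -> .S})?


Start: S' -> .S
For each item with dot before a nonterminal B, add B -> .γ for every B-production
Closure: [S' -> .S, S -> .A, A -> .c, A -> .d]


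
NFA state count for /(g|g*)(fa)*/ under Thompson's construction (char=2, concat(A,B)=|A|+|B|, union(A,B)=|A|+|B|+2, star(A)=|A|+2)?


Syntax tree has 4 char leaf(s), 1 union(s), 2 star(s)
chars contribute 4×2 = 8; each union adds +2; each star adds +2
Total: 8 + 2 + 4 = 14 states


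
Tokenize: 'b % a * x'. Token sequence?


Scan left to right, longest-match per lexeme
Tokens: ID(b), OP(%), ID(a), OP(*), ID(x)


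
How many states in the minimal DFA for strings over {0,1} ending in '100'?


Track the longest suffix of input matching a prefix of '100': 4 classes (prefixes of length 0..3)
Minimal DFA: 4 states


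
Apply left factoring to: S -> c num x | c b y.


Common prefix: 'c'
Factored: S -> c S', S' -> num x | b y


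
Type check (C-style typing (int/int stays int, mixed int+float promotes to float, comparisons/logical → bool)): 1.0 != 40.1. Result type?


Operand types: float != float
Rule: comparison yields bool
Result type: bool


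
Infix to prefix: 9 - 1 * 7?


'*' binds tighter: tree is (- 9 (* 1 7))
Prefix: - 9 * 1 7


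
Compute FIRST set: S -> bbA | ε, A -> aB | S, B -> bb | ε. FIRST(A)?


Per alternative of A: FIRST(aB) = {a}; FIRST(S) = {b, ε}
FIRST(A) = {a, b, ε}


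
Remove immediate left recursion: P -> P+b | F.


Left-recursive alternatives: P+b; non-recursive: F
Introduce P': P -> FP', P' -> +bP' | ε


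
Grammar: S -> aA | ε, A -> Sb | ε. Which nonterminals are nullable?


A nonterminal is nullable iff some alternative derives ε (directly, or every symbol in it is nullable)
Nullable: {A, S}


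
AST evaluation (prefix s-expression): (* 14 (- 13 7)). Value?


Evaluate inner: (- 13 7) = 6
Evaluate root: (* 14 6) = 84
Result: 84


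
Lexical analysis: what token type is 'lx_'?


Pattern: letter/underscore followed by alphanumerics, not a keyword
Type: IDENTIFIER


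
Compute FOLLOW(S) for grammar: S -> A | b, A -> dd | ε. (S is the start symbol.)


$ ∈ FOLLOW(S). For each A -> αBβ: add FIRST(β)\{ε} to FOLLOW(B); if β nullable, add FOLLOW(A).
FOLLOW(S) = {$}


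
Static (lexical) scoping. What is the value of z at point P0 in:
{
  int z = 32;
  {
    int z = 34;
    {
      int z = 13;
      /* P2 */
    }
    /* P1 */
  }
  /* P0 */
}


z declared in the same block as P0
z = 32


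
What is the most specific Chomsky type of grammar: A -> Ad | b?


Left-linear: every RHS is a terminal or one nonterminal followed by a terminal
Classification: Type 3 (Regular)


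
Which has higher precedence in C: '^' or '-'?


'-' is additive (level 9); '^' is bitwise XOR (level 4)
Higher level binds tighter
'-' has higher precedence than '^'


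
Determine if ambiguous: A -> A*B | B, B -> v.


precedence layered via separate nonterminal B: deterministic
Unambiguous


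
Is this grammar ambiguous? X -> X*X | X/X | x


'x*x/x' has two parse trees (no precedence encoded between * and /)
Ambiguous


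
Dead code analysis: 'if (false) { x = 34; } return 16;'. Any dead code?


condition is constant false, so the whole block is unreachable
Dead: 'if (false) { x = 34; }'


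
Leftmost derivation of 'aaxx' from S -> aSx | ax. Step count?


Derivation: S => aSx => aaxx
Steps: 2


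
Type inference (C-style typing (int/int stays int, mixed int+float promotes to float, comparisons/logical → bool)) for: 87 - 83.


Operand types: int - int
Rule: mixed int/float promotes to float; int/int stays int
Result type: int


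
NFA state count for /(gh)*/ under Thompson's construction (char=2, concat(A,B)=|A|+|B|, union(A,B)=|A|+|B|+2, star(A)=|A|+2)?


Syntax tree has 2 char leaf(s), 0 union(s), 1 star(s)
chars contribute 2×2 = 4; each union adds +2; each star adds +2
Total: 4 + 0 + 2 = 6 states


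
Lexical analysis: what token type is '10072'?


Pattern: digits only
Type: INTEGER_LITERAL


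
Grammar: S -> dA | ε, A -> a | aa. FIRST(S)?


Per alternative of S: FIRST(dA) = {d}; FIRST(ε) = {ε}
FIRST(S) = {d, ε}


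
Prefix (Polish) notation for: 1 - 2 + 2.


left-to-right (same/higher precedence on left): tree is (+ (- 1 2) 2)
Prefix: + - 1 2 2


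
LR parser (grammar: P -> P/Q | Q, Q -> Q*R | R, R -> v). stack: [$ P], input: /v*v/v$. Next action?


shift '/' to continue P -> P/Q
Action: shift


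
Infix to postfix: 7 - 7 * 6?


* has higher precedence, evaluate 7*6 first
Postfix: 7 7 6 * -


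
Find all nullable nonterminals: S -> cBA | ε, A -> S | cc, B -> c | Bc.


A nonterminal is nullable iff some alternative derives ε (directly, or every symbol in it is nullable)
Nullable: {A, S}


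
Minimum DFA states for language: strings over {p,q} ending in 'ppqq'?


Track the longest suffix of input matching a prefix of 'ppqq': 5 classes (prefixes of length 0..4)
Minimal DFA: 5 states


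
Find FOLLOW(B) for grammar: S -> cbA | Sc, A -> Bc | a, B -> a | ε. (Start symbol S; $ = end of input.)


$ ∈ FOLLOW(S). For each A -> αBβ: add FIRST(β)\{ε} to FOLLOW(B); if β nullable, add FOLLOW(A).
FOLLOW(B) = {c}


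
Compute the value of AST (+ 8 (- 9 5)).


Evaluate inner: (- 9 5) = 4
Evaluate root: (+ 8 4) = 12
Result: 12


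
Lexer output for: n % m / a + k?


Scan left to right, longest-match per lexeme
Tokens: ID(n), OP(%), ID(m), OP(/), ID(a), OP(+), ID(k)


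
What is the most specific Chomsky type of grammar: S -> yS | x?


Right-linear: every RHS is a terminal or a terminal followed by one nonterminal
Classification: Type 3 (Regular)


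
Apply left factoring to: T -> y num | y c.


Common prefix: 'y'
Factored: T -> y T', T' -> num | c


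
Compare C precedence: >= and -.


'-' is additive (level 9); '>=' is relational (level 7)
Higher level binds tighter
'-' has higher precedence than '>='


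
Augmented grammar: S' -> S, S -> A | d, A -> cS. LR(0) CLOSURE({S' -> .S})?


Start: S' -> .S
For each item with dot before a nonterminal B, add B -> .γ for every B-production
Closure: [S' -> .S, S -> .A, S -> .d, A -> .cS]


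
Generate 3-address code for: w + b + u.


Break into single-operator statements:
t1 = w + b
t2 = t1 + u


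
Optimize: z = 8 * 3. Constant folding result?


8 * 3 = 24 at compile time
Optimized: z = 24


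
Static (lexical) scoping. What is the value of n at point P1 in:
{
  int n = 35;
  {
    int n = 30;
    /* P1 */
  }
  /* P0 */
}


n declared in the same block as P1
n = 30


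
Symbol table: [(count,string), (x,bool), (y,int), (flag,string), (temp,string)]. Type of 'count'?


Lookup 'count' → type string


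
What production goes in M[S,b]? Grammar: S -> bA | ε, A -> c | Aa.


For [S, b]: 'b' ∈ FIRST(bA)
Entry: S -> bA


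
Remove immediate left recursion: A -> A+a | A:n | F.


Left-recursive alternatives: A+a, A:n; non-recursive: F
Introduce A': A -> FA', A' -> +aA' | :nA' | ε


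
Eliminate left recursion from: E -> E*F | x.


Left-recursive alternatives: E*F; non-recursive: x
Introduce E': E -> xE', E' -> *FE' | ε


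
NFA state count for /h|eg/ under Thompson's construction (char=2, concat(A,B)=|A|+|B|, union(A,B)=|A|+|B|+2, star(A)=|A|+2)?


Syntax tree has 3 char leaf(s), 1 union(s), 0 star(s)
chars contribute 3×2 = 6; each union adds +2; each star adds +2
Total: 6 + 2 + 0 = 8 states


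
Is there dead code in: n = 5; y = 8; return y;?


n is assigned but never read
Dead: 'n = 5'


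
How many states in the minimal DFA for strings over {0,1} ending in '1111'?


Track the longest suffix of input matching a prefix of '1111': 5 classes (prefixes of length 0..4)
Minimal DFA: 5 states


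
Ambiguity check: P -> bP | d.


right-linear, alternatives start with distinct terminals 'b' vs 'd': unique leftmost derivation
Unambiguous


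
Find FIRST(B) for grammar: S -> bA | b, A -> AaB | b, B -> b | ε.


Per alternative of B: FIRST(b) = {b}; FIRST(ε) = {ε}
FIRST(B) = {b, ε}


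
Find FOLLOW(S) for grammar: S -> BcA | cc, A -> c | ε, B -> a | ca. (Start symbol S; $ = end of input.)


$ ∈ FOLLOW(S). For each A -> αBβ: add FIRST(β)\{ε} to FOLLOW(B); if β nullable, add FOLLOW(A).
FOLLOW(S) = {$}


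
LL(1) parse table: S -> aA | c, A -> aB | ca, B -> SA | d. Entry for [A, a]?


For [A, a]: 'a' ∈ FIRST(aB)
Entry: A -> aB


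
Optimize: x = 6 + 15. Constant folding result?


6 + 15 = 21 at compile time
Optimized: x = 21


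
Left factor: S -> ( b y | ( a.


Common prefix: '('
Factored: S -> ( S', S' -> b y | a


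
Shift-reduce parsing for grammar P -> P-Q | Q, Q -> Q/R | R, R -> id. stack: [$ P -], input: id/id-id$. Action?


no handle ('P-' is not any RHS); shift 'id'
Action: shift


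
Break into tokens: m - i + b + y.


Scan left to right, longest-match per lexeme
Tokens: ID(m), OP(-), ID(i), OP(+), ID(b), OP(+), ID(y)


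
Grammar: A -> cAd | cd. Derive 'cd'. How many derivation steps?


Derivation: A => cd
Steps: 1


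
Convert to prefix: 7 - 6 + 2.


left-to-right (same/higher precedence on left): tree is (+ (- 7 6) 2)
Prefix: + - 7 6 2


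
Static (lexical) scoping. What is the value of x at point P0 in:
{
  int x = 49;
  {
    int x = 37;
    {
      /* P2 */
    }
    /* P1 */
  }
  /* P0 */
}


x declared in the same block as P0
x = 49


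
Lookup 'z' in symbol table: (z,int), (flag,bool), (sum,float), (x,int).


Lookup 'z' → type int


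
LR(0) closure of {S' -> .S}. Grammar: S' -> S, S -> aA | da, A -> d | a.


Start: S' -> .S
For each item with dot before a nonterminal B, add B -> .γ for every B-production
Closure: [S' -> .S, S -> .aA, S -> .da]


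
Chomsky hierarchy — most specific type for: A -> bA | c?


Right-linear: every RHS is a terminal or a terminal followed by one nonterminal
Classification: Type 3 (Regular)


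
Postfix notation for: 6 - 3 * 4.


* has higher precedence, evaluate 3*4 first
Postfix: 6 3 4 * -


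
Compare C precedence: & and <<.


'<<' is shift (level 8); '&' is bitwise AND (level 5)
Higher level binds tighter
'<<' has higher precedence than '&'


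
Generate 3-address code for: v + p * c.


Break into single-operator statements:
t1 = p * c
t2 = v + t1


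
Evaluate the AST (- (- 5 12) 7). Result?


Evaluate inner: (- 5 12) = -7
Evaluate root: (- -7 7) = -14
Result: -14


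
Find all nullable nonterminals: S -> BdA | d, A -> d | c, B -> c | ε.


A nonterminal is nullable iff some alternative derives ε (directly, or every symbol in it is nullable)
Nullable: {B}


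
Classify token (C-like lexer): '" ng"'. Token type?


Pattern: double-quoted sequence
Type: STRING_LITERAL


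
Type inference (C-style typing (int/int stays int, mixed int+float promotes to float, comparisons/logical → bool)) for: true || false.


Operand types: bool || bool
Rule: logical operators take bool operands and yield bool
Result type: bool


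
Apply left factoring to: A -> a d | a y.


Common prefix: 'a'
Factored: A -> a A', A' -> d | y


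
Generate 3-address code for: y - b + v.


Break into single-operator statements:
t1 = y - b
t2 = t1 + v


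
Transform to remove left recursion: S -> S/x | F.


Left-recursive alternatives: S/x; non-recursive: F
Introduce S': S -> FS', S' -> /xS' | ε


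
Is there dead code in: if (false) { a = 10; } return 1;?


condition is constant false, so the whole block is unreachable
Dead: 'if (false) { a = 10; }'


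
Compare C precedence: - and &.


'-' is additive (level 9); '&' is bitwise AND (level 5)
Higher level binds tighter
'-' has higher precedence than '&'


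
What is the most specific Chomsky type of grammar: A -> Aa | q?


Left-linear: every RHS is a terminal or one nonterminal followed by a terminal
Classification: Type 3 (Regular)


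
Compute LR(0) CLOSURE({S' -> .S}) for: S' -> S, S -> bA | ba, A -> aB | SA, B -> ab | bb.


Start: S' -> .S
For each item with dot before a nonterminal B, add B -> .γ for every B-production
Closure: [S' -> .S, S -> .bA, S -> .ba]


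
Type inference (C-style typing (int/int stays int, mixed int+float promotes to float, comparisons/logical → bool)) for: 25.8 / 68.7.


Operand types: float / float
Rule: mixed int/float promotes to float; int/int stays int
Result type: float


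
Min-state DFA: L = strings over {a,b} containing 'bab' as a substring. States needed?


KMP-style automaton: 3 progress states + 1 absorbing accept = 4
Minimal DFA: 4 states


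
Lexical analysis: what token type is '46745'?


Pattern: digits only
Type: INTEGER_LITERAL


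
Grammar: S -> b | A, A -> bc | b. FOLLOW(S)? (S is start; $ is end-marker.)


$ ∈ FOLLOW(S). For each A -> αBβ: add FIRST(β)\{ε} to FOLLOW(B); if β nullable, add FOLLOW(A).
FOLLOW(S) = {$}


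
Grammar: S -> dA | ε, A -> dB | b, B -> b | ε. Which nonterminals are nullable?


A nonterminal is nullable iff some alternative derives ε (directly, or every symbol in it is nullable)
Nullable: {B, S}


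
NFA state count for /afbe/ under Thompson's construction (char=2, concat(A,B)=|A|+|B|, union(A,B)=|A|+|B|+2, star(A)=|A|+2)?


Syntax tree has 4 char leaf(s), 0 union(s), 0 star(s)
chars contribute 4×2 = 8; each union adds +2; each star adds +2
Total: 8 + 0 + 0 = 8 states


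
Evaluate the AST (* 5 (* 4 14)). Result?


Evaluate inner: (* 4 14) = 56
Evaluate root: (* 5 56) = 280
Result: 280


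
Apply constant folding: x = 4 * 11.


4 * 11 = 44 at compile time
Optimized: x = 44


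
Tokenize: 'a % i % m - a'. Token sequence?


Scan left to right, longest-match per lexeme
Tokens: ID(a), OP(%), ID(i), OP(%), ID(m), OP(-), ID(a)


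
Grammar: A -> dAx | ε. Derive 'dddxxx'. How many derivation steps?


Derivation: A => dAx => ddAxx => dddAxxx => dddxxx
Steps: 4


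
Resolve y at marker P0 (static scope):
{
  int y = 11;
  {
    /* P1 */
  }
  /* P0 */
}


y declared in the same block as P0
y = 11


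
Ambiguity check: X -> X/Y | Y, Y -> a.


precedence layered via separate nonterminal Y: deterministic
Unambiguous


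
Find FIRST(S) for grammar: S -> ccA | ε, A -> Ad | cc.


Per alternative of S: FIRST(ccA) = {c}; FIRST(ε) = {ε}
FIRST(S) = {c, ε}


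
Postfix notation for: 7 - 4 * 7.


* has higher precedence, evaluate 4*7 first
Postfix: 7 4 7 * -


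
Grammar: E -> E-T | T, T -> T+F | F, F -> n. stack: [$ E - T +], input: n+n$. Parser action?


no handle; shift 'n'
Action: shift


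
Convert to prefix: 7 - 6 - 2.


left-to-right (same/higher precedence on left): tree is (- (- 7 6) 2)
Prefix: - - 7 6 2


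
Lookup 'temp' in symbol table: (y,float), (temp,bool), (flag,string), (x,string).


Lookup 'temp' → type bool


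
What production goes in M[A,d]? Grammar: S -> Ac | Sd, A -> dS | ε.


For [A, d]: 'd' ∈ FIRST(dS)
Entry: A -> dS


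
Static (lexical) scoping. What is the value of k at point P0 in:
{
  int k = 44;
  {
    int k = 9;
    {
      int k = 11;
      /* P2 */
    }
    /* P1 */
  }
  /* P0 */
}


k declared in the same block as P0
k = 44


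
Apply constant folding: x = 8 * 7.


8 * 7 = 56 at compile time
Optimized: x = 56


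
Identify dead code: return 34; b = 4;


statement follows a return and is unreachable
Dead: 'b = 4'


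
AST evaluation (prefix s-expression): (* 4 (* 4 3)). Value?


Evaluate inner: (* 4 3) = 12
Evaluate root: (* 4 12) = 48
Result: 48


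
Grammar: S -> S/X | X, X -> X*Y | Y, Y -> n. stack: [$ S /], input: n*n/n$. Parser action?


no handle ('S/' is not any RHS); shift 'n'
Action: shift


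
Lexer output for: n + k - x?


Scan left to right, longest-match per lexeme
Tokens: ID(n), OP(+), ID(k), OP(-), ID(x)


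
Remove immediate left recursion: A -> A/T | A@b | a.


Left-recursive alternatives: A/T, A@b; non-recursive: a
Introduce A': A -> aA', A' -> /TA' | @bA' | ε


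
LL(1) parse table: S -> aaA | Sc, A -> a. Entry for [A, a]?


For [A, a]: 'a' ∈ FIRST(a)
Entry: A -> a


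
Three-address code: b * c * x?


Break into single-operator statements:
t1 = b * c
t2 = t1 * x


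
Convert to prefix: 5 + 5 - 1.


left-to-right (same/higher precedence on left): tree is (- (+ 5 5) 1)
Prefix: - + 5 5 1


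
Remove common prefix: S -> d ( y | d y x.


Common prefix: 'd'
Factored: S -> d S', S' -> ( y | y x


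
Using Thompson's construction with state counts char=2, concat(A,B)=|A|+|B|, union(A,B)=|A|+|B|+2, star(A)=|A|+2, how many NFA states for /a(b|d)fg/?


Syntax tree has 5 char leaf(s), 1 union(s), 0 star(s)
chars contribute 5×2 = 10; each union adds +2; each star adds +2
Total: 10 + 2 + 0 = 12 states


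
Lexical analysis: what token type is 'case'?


Pattern: reserved word
Type: KEYWORD


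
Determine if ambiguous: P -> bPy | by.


balanced b^n…y^n: each string has a unique parse
Unambiguous


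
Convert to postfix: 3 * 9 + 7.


Left to right (same or higher precedence on left)
Postfix: 3 9 * 7 +


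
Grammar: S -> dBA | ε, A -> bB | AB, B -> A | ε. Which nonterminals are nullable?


A nonterminal is nullable iff some alternative derives ε (directly, or every symbol in it is nullable)
Nullable: {B, S}


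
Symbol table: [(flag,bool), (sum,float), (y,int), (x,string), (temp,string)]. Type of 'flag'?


Lookup 'flag' → type bool


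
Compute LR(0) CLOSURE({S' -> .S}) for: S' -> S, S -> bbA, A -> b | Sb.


Start: S' -> .S
For each item with dot before a nonterminal B, add B -> .γ for every B-production
Closure: [S' -> .S, S -> .bbA]


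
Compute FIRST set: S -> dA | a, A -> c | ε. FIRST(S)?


Per alternative of S: FIRST(dA) = {d}; FIRST(a) = {a}
FIRST(S) = {a, d}


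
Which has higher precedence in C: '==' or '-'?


'-' is additive (level 9); '==' is equality (level 6)
Higher level binds tighter
'-' has higher precedence than '=='


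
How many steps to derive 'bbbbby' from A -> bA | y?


Derivation: A => bA => bbA => bbbA => bbbbA => bbbbbA => bbbbby
Steps: 6


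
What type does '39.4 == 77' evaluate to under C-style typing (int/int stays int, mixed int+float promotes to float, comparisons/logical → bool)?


Operand types: float == int
Rule: comparison yields bool
Result type: bool


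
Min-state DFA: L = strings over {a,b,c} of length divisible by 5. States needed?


Track length mod 5: states 0..4, accept at 0
Minimal DFA: 5 states


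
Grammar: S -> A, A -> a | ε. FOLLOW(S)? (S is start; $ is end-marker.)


$ ∈ FOLLOW(S). For each A -> αBβ: add FIRST(β)\{ε} to FOLLOW(B); if β nullable, add FOLLOW(A).
FOLLOW(S) = {$}


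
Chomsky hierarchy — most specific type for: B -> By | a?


Left-linear: every RHS is a terminal or one nonterminal followed by a terminal
Classification: Type 3 (Regular)


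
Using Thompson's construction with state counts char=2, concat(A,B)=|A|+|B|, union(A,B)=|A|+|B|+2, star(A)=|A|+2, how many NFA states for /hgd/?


Syntax tree has 3 char leaf(s), 0 union(s), 0 star(s)
chars contribute 3×2 = 6; each union adds +2; each star adds +2
Total: 6 + 0 + 0 = 6 states


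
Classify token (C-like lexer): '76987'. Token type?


Pattern: digits only
Type: INTEGER_LITERAL


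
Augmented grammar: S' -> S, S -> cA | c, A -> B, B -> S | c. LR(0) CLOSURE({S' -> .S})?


Start: S' -> .S
For each item with dot before a nonterminal B, add B -> .γ for every B-production
Closure: [S' -> .S, S -> .cA, S -> .c]


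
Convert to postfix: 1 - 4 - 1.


Left to right (same or higher precedence on left)
Postfix: 1 4 - 1 -
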